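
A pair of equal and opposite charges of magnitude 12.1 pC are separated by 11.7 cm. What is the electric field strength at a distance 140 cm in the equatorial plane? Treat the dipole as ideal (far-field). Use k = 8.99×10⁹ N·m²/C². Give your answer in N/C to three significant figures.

E ≈ 0.00464 N/C

Dipole moment p = qd = (1.21×10⁻¹¹ C)(0.117 m) = 1.416×10⁻¹² C·m.
On the perpendicular bisector E = kp/r³ (half the axial value at the same distance).
E = (8.99×10⁹)(1.416×10⁻¹²) / (1.40)³ = 0.004639 N/C.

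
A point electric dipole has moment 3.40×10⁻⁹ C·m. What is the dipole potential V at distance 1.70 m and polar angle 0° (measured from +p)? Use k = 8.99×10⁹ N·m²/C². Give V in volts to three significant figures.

The dipole potential is V = kp cosθ / r².
V = (8.99×10⁹)(3.40×10⁻⁹)·cos0° / (1.70)² = 10.58 V.

V ≈ 10.6 V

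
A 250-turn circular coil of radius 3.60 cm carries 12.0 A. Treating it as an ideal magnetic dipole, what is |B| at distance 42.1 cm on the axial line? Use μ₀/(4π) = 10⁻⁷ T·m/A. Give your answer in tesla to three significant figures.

m = NIA = NIπa² = 250·(12.0)·π·(0.0360)² = 12.21 A·m².
On axis B = (μ₀/4π)·2m/r³.
B = 2·(10⁻⁷)·(12.21) / (0.421)³ = 3.273×10⁻⁵ T.

B ≈ 3.27×10⁻⁵ T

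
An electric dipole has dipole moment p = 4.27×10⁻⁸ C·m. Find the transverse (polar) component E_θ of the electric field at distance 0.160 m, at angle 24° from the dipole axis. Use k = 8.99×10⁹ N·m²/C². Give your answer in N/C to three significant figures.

E_θ ≈ 3.81×10⁴ N/C

For a dipole, E_θ = (kp sinθ)/r³.
kp/r³ = (8.99×10⁹)(4.27×10⁻⁸)/(0.160)³ = 9.372×10⁴ N/C.
E_θ = 9.372×10⁴·sin24° = 3.812×10⁴ N/C.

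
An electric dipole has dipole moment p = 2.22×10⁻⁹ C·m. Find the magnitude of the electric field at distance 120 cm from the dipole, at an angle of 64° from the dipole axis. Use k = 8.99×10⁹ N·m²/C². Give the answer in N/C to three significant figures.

At angle θ the dipole field magnitude is E = (kp/r³)·√(1 + 3cos²θ).
kp/r³ = (8.99×10⁹)(2.22×10⁻⁹) / (1.20)³ = 11.55 N/C.
√(1 + 3cos²64°) = √(1 + 3·0.1922) = √1.5765 ≈ 1.2556.
E ≈ 11.55 × 1.256 = 14.50 N/C.

E ≈ 14.5 N/C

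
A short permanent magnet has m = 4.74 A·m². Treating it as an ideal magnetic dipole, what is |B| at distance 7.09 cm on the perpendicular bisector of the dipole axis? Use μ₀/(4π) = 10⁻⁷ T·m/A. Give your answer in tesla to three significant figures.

In the equatorial plane B = (μ₀/4π)·m/r³ (half the axial value).
B = (10⁻⁷)·(4.74) / (0.0709)³ = 0.001330 T.

B ≈ 0.00133 T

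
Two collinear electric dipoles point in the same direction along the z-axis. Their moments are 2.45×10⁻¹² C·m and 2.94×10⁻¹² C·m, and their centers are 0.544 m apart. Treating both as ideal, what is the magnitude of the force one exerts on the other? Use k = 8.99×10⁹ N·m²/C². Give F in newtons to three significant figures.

On-axis field of dipole 1 at distance r: E = 2kp₁/r³. Force on dipole 2 is F = p₂·dE/dr (gradient along axis).
dE/dr = −6kp₁/r⁴, so |F| = 6kp₁p₂/r⁴ (attractive for aligned moments).
F = 6(8.99×10⁹)(2.45×10⁻¹²)(2.94×10⁻¹²)/(0.544)⁴ = 4.436×10⁻¹² N.

F ≈ 4.44×10⁻¹² N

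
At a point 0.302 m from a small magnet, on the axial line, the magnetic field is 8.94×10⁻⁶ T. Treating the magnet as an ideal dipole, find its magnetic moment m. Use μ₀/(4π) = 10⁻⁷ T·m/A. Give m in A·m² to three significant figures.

On axis B = (μ₀/4π)·2m/r³, so m = Br³·4π/(μ₀·2).
m = (8.94×10⁻⁶)·(0.302)³ / (2·10⁻⁷) = 1.231 A·m².

m ≈ 1.23 A·m²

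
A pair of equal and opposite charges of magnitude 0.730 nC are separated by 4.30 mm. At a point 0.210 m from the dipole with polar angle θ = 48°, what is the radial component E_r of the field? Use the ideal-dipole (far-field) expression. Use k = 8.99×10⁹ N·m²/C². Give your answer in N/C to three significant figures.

E_r ≈ 4.08 N/C

Dipole moment p = qd = (7.30×10⁻¹⁰ C)(0.00430 m) = 3.139×10⁻¹² C·m.
For a dipole, E_r = (2kp cosθ)/r³.
kp/r³ = (8.99×10⁹)(3.139×10⁻¹²)/(0.210)³ = 3.047 N/C.
E_r = 2·3.047·cos48° = 4.078 N/C.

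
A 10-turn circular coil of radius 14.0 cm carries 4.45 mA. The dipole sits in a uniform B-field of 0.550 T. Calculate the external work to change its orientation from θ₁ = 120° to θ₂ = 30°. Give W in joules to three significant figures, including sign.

W ≈ -0.00206 J

m = NIA = NIπa² = 10·(0.00445)·π·(0.140)² = 0.00274 A·m².
W_ext = ΔU = −mB cosθ₂ + mB cosθ₁ = mB(cosθ₁ − cosθ₂).
W = (0.00274)(0.550)·(cos120° − cos30°) = (0.001507)·(-1.3660) = -0.002059 J.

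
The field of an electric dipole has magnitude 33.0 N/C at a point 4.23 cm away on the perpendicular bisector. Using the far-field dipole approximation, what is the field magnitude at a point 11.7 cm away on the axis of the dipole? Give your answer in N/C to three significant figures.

E ≈ 3.12 N/C

Dipole fields scale as 1/r³ in the far field.
The axial field is twice the equatorial field at the same r, so the geometry factor is 2/1.
E₂ = E₁ · (2/1) · (r₁/r₂)³ = 33.0 · 2 · (4.23/11.7)³.
(r₁/r₂)³ = (0.3615)³ = 0.04726.
E₂ ≈ 3.119 N/C.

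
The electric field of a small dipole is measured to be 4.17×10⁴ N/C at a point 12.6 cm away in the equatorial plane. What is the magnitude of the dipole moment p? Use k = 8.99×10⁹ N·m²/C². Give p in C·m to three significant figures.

p ≈ 9.28×10⁻⁹ C·m

In the equatorial plane E = kp/r³, so p = Er³/(k).
p = (4.17×10⁴)·(0.126)³ / (8.99×10⁹) = 9.279×10⁻⁹ C·m.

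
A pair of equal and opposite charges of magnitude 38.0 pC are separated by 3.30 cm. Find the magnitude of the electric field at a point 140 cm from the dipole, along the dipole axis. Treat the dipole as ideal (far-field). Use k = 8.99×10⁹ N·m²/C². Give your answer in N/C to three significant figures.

E ≈ 0.00822 N/C

Dipole moment p = qd = (3.80×10⁻¹¹ C)(0.0330 m) = 1.254×10⁻¹² C·m.
On the dipole axis E = 2kp/r³.
E = 2·(8.99×10⁹)(1.254×10⁻¹²) / (1.40)³ = 0.008217 N/C.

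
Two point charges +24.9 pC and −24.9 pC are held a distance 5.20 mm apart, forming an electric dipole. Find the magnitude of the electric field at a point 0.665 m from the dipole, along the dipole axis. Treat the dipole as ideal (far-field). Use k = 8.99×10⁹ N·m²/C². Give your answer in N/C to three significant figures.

E ≈ 0.00792 N/C

Dipole moment p = qd = (2.49×10⁻¹¹ C)(0.00520 m) = 1.295×10⁻¹³ C·m.
On the dipole axis E = 2kp/r³.
E = 2·(8.99×10⁹)(1.295×10⁻¹³) / (0.665)³ = 0.007918 N/C.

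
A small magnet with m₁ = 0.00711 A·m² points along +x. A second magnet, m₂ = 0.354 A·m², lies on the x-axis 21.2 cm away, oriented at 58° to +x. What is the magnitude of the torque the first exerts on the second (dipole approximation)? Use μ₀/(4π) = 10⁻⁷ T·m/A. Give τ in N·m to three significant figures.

τ ≈ 4.48×10⁻⁸ N·m

Dipole B is on the axis of dipole A, so B₁ there is axial: B₁ = (μ₀/4π)·2m₁/r³ along +x.
B₁ = 2(10⁻⁷)(0.00711)/(0.212)³ = 1.492×10⁻⁷ T.
τ = m₂ B₁ sinθ.
τ = (0.354)(1.492×10⁻⁷)·sin58° = 4.480×10⁻⁸ N·m.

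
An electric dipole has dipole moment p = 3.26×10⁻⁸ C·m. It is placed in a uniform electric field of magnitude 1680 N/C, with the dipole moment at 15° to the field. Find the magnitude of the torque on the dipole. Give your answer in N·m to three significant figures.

τ ≈ 1.42×10⁻⁵ N·m

Torque on an electric dipole: τ = pE sinθ.
τ = (3.26×10⁻⁸)(1680)·sin15° = 1.418×10⁻⁵ N·m.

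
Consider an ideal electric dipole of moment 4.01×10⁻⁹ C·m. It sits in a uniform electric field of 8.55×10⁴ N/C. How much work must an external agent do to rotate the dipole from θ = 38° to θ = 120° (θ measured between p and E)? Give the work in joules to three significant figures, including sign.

W_ext = ΔU = U(θ₂) − U(θ₁) = −pE cosθ₂ − (−pE cosθ₁) = pE(cosθ₁ − cosθ₂).
W = (4.01×10⁻⁹)(8.55×10⁴)·(cos38° − cos120°) = (3.429×10⁻⁴)·(+1.2880) = 4.416×10⁻⁴ J.

W ≈ 4.42×10⁻⁴ J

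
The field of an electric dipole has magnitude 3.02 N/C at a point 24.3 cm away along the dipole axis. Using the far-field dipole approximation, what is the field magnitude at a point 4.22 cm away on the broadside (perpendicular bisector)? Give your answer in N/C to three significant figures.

Dipole fields scale as 1/r³ in the far field.
The axial field is twice the equatorial field at the same r, so the geometry factor is 1/2.
E₂ = E₁ · (1/2) · (r₁/r₂)³ = 3.02 · 0.5 · (24.3/4.22)³.
(r₁/r₂)³ = (5.758)³ = 190.9.
E₂ ≈ 288.3 N/C.

E ≈ 288 N/C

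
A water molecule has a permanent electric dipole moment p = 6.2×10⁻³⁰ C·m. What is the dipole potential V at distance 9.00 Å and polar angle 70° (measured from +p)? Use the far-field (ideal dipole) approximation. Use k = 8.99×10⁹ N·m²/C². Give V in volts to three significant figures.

V ≈ 0.0235 V

The dipole potential is V = kp cosθ / r².
V = (8.99×10⁹)(6.20×10⁻³⁰)·cos70° / (9.00×10⁻¹⁰)² = 0.02354 V.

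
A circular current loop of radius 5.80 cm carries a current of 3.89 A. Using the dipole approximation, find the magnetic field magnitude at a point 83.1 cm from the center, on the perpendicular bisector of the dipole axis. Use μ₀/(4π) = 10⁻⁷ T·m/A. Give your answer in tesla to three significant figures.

Magnetic moment m = IA = Iπa² = (3.89)·π·(0.0580)² = 0.04111 A·m².
In the equatorial plane B = (μ₀/4π)·m/r³ (half the axial value).
B = (10⁻⁷)·(0.04111) / (0.831)³ = 7.164×10⁻⁹ T.

B ≈ 7.16×10⁻⁹ T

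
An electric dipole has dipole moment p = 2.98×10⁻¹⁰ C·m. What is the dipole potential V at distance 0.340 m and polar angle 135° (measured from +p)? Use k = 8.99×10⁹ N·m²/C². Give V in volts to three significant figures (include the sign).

V ≈ -16.4 V

The dipole potential is V = kp cosθ / r².
V = (8.99×10⁹)(2.98×10⁻¹⁰)·cos135° / (0.340)² = -16.39 V.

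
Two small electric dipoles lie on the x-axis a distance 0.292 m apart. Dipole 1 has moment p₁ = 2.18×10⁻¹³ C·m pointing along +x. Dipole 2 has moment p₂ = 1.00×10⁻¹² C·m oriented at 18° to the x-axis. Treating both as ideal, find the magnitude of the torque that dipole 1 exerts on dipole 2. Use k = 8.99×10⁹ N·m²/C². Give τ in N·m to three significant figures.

τ ≈ 4.86×10⁻¹⁴ N·m

The second dipole sits on the axis of the first, so the field there is axial: E₁ = 2kp₁/r³ along +x.
E₁ = 2(8.99×10⁹)(2.18×10⁻¹³)/(0.292)³ = 0.1574 N/C.
Torque on the second dipole: τ = p₂ E₁ sinθ.
τ = (1.00×10⁻¹²)(0.1574)·sin18° = 4.865×10⁻¹⁴ N·m.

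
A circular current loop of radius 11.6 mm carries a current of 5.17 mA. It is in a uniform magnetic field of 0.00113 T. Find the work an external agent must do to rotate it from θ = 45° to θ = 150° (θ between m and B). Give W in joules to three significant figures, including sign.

Magnetic moment m = IA = Iπa² = (0.00517)·π·(0.0116)² = 2.186×10⁻⁶ A·m².
W_ext = ΔU = −mB cosθ₂ + mB cosθ₁ = mB(cosθ₁ − cosθ₂).
W = (2.186×10⁻⁶)(0.00113)·(cos45° − cos150°) = (2.470×10⁻⁹)·(+1.5731) = 3.886×10⁻⁹ J.

W ≈ 3.89×10⁻⁹ J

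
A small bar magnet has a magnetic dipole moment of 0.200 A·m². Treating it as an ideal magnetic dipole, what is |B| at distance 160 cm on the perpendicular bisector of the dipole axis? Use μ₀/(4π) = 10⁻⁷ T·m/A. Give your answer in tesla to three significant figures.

In the equatorial plane B = (μ₀/4π)·m/r³ (half the axial value).
B = (10⁻⁷)·(0.200) / (1.60)³ = 4.883×10⁻⁹ T.

B ≈ 4.88×10⁻⁹ T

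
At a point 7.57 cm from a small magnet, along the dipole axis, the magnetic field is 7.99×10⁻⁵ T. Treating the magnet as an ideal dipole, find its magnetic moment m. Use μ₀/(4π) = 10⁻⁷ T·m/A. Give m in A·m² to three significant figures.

On axis B = (μ₀/4π)·2m/r³, so m = Br³·4π/(μ₀·2).
m = (7.99×10⁻⁵)·(0.0757)³ / (2·10⁻⁷) = 0.1733 A·m².

m ≈ 0.173 A·m²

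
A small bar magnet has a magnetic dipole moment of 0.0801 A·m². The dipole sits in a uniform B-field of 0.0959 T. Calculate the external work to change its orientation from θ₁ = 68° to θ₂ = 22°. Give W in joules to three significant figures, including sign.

W ≈ -0.00424 J

W_ext = ΔU = −mB cosθ₂ + mB cosθ₁ = mB(cosθ₁ − cosθ₂).
W = (0.0801)(0.0959)·(cos68° − cos22°) = (0.007682)·(-0.5526) = -0.004245 J.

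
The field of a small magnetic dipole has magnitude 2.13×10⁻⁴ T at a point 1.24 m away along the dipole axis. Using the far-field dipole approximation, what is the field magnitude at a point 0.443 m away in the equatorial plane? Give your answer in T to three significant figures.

Dipole fields scale as 1/r³ in the far field.
The axial field is twice the equatorial field at the same r, so the geometry factor is 1/2.
B₂ = B₁ · (1/2) · (r₁/r₂)³ = 2.13×10⁻⁴ · 0.5 · (1.24/0.443)³.
(r₁/r₂)³ = (2.799)³ = 21.93.
B₂ ≈ 0.002336 T.

B ≈ 0.00234 T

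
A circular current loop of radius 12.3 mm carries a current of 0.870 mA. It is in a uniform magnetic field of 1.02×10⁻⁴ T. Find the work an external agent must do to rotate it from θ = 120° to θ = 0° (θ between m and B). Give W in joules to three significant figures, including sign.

Magnetic moment m = IA = Iπa² = (8.70×10⁻⁴)·π·(0.0123)² = 4.135×10⁻⁷ A·m².
W_ext = ΔU = −mB cosθ₂ + mB cosθ₁ = mB(cosθ₁ − cosθ₂).
W = (4.135×10⁻⁷)(1.02×10⁻⁴)·(cos120° − cos0°) = (4.218×10⁻¹¹)·(-1.5000) = -6.327×10⁻¹¹ J.

W ≈ -6.33×10⁻¹¹ J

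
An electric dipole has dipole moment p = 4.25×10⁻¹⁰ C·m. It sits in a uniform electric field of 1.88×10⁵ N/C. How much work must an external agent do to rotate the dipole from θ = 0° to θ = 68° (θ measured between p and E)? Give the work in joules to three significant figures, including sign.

W_ext = ΔU = U(θ₂) − U(θ₁) = −pE cosθ₂ − (−pE cosθ₁) = pE(cosθ₁ − cosθ₂).
W = (4.25×10⁻¹⁰)(1.88×10⁵)·(cos0° − cos68°) = (7.990×10⁻⁵)·(+0.6254) = 4.997×10⁻⁵ J.

W ≈ 5.00×10⁻⁵ J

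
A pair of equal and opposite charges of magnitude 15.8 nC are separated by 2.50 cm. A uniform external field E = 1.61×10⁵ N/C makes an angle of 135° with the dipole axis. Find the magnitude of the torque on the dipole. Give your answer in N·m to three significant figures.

Dipole moment p = qd = (1.58×10⁻⁸ C)(0.0250 m) = 3.95×10⁻¹⁰ C·m.
Torque on an electric dipole: τ = pE sinθ.
τ = (3.95×10⁻¹⁰)(1.61×10⁵)·sin135° = 4.497×10⁻⁵ N·m.

τ ≈ 4.50×10⁻⁵ N·m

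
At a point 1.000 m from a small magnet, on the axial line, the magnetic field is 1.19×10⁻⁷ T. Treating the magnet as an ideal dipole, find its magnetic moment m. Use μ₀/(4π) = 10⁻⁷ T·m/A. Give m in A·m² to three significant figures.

m ≈ 0.595 A·m²

On axis B = (μ₀/4π)·2m/r³, so m = Br³·4π/(μ₀·2).
m = (1.19×10⁻⁷)·(1.00)³ / (2·10⁻⁷) = 0.5950 A·m².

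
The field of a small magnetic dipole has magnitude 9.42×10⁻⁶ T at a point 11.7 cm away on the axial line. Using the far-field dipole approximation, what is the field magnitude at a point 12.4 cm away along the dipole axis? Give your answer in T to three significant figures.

B ≈ 7.91×10⁻⁶ T

Dipole fields scale as 1/r³ in the far field; the geometry is the same at both points.
B₂ = B₁ · (r₁/r₂)³ = 9.42×10⁻⁶ · (11.7/12.4)³.
(r₁/r₂)³ = (0.9435)³ = 0.84.
B₂ ≈ 7.913×10⁻⁶ T.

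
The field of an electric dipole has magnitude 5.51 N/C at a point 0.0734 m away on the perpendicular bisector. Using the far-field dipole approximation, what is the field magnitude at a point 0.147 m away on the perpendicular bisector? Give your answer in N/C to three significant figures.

E ≈ 0.686 N/C

Dipole fields scale as 1/r³ in the far field; the geometry is the same at both points.
E₂ = E₁ · (r₁/r₂)³ = 5.51 · (0.0734/0.147)³.
(r₁/r₂)³ = (0.4993)³ = 0.1245.
E₂ ≈ 0.6859 N/C.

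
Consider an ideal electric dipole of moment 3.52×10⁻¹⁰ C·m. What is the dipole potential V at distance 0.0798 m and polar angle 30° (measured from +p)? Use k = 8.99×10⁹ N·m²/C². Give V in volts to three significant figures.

V ≈ 430 V

The dipole potential is V = kp cosθ / r².
V = (8.99×10⁹)(3.52×10⁻¹⁰)·cos30° / (0.0798)² = 430.4 V.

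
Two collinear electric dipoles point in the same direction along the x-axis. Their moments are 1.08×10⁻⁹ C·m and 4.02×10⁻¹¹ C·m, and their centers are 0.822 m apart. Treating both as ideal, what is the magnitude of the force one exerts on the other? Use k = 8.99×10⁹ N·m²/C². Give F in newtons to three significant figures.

On-axis field of dipole 1 at distance r: E = 2kp₁/r³. Force on dipole 2 is F = p₂·dE/dr (gradient along axis).
dE/dr = −6kp₁/r⁴, so |F| = 6kp₁p₂/r⁴ (attractive for aligned moments).
F = 6(8.99×10⁹)(1.08×10⁻⁹)(4.02×10⁻¹¹)/(0.822)⁴ = 5.129×10⁻⁹ N.

F ≈ 5.13×10⁻⁹ N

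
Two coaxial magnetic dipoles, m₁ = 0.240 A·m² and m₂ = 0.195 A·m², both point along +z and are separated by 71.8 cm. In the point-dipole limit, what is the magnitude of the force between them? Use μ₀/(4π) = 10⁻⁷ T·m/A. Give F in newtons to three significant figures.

F ≈ 1.06×10⁻⁷ N

On-axis B of dipole 1: B = (μ₀/4π)·2m₁/r³. Force on dipole 2: F = m₂·dB/dr.
dB/dr = −(μ₀/4π)·6m₁/r⁴, so |F| = (μ₀/4π)·6m₁m₂/r⁴.
F = 6(10⁻⁷)(0.240)(0.195)/(0.718)⁴ = 1.057×10⁻⁷ N.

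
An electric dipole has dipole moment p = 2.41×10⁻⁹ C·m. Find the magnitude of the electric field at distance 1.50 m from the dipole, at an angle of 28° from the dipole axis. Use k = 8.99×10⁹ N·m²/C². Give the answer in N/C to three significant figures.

E ≈ 11.7 N/C

At angle θ the dipole field magnitude is E = (kp/r³)·√(1 + 3cos²θ).
kp/r³ = (8.99×10⁹)(2.41×10⁻⁹) / (1.50)³ = 6.420 N/C.
√(1 + 3cos²28°) = √(1 + 3·0.7796) = √3.3388 ≈ 1.8272.
E ≈ 6.420 × 1.827 = 11.73 N/C.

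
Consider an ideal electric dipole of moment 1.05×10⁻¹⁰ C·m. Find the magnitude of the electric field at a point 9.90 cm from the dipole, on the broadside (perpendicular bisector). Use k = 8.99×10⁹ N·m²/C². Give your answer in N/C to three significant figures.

On the perpendicular bisector E = kp/r³ (half the axial value at the same distance).
E = (8.99×10⁹)(1.05×10⁻¹⁰) / (0.0990)³ = 972.8 N/C.

E ≈ 973 N/C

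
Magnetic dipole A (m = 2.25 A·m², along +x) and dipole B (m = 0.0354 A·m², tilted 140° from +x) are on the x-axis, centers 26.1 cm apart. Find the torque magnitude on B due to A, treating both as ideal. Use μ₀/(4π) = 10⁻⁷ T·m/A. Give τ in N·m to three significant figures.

τ ≈ 5.76×10⁻⁷ N·m

Dipole B is on the axis of dipole A, so B₁ there is axial: B₁ = (μ₀/4π)·2m₁/r³ along +x.
B₁ = 2(10⁻⁷)(2.25)/(0.261)³ = 2.531×10⁻⁵ T.
τ = m₂ B₁ sinθ.
τ = (0.0354)(2.531×10⁻⁵)·sin140° = 5.759×10⁻⁷ N·m.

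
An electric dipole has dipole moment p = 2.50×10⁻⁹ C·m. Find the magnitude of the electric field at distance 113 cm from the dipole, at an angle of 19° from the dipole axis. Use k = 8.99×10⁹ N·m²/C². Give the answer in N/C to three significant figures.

E ≈ 29.9 N/C

At angle θ the dipole field magnitude is E = (kp/r³)·√(1 + 3cos²θ).
kp/r³ = (8.99×10⁹)(2.50×10⁻⁹) / (1.13)³ = 15.58 N/C.
√(1 + 3cos²19°) = √(1 + 3·0.8940) = √3.6820 ≈ 1.9189.
E ≈ 15.58 × 1.919 = 29.89 N/C.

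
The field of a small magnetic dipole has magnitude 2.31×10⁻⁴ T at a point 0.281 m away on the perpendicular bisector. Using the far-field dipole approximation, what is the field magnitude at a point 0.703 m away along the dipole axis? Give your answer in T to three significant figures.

B ≈ 2.95×10⁻⁵ T

Dipole fields scale as 1/r³ in the far field.
The axial field is twice the equatorial field at the same r, so the geometry factor is 2/1.
B₂ = B₁ · (2/1) · (r₁/r₂)³ = 2.31×10⁻⁴ · 2 · (0.281/0.703)³.
(r₁/r₂)³ = (0.3997)³ = 0.06386.
B₂ ≈ 2.950×10⁻⁵ T.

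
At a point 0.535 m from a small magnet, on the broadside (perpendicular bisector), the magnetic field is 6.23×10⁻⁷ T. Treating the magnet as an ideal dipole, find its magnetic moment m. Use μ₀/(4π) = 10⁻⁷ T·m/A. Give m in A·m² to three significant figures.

In the equatorial plane B = (μ₀/4π)·m/r³, so m = Br³·4π/(μ₀).
m = (6.23×10⁻⁷)·(0.535)³ / (10⁻⁷) = 0.9540 A·m².

m ≈ 0.954 A·m²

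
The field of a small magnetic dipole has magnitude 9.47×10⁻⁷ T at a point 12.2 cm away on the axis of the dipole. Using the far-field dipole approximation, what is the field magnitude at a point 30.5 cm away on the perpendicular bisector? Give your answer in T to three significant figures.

B ≈ 3.03×10⁻⁸ T

Dipole fields scale as 1/r³ in the far field.
The axial field is twice the equatorial field at the same r, so the geometry factor is 1/2.
B₂ = B₁ · (1/2) · (r₁/r₂)³ = 9.47×10⁻⁷ · 0.5 · (12.2/30.5)³.
(r₁/r₂)³ = (0.4)³ = 0.064.
B₂ ≈ 3.030×10⁻⁸ T.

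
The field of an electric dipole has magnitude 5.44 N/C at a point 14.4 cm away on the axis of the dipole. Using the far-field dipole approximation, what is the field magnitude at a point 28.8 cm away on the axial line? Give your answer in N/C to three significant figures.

E ≈ 0.680 N/C

Dipole fields scale as 1/r³ in the far field; the geometry is the same at both points.
E₂ = E₁ · (r₁/r₂)³ = 5.44 · (14.4/28.8)³.
(r₁/r₂)³ = (0.5)³ = 0.125.
E₂ ≈ 0.6800 N/C.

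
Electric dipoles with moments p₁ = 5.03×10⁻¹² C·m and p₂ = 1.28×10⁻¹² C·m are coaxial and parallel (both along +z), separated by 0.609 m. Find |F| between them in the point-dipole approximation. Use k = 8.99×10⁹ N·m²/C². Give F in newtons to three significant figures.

F ≈ 2.52×10⁻¹² N

On-axis field of dipole 1 at distance r: E = 2kp₁/r³. Force on dipole 2 is F = p₂·dE/dr (gradient along axis).
dE/dr = −6kp₁/r⁴, so |F| = 6kp₁p₂/r⁴ (attractive for aligned moments).
F = 6(8.99×10⁹)(5.03×10⁻¹²)(1.28×10⁻¹²)/(0.609)⁴ = 2.525×10⁻¹² N.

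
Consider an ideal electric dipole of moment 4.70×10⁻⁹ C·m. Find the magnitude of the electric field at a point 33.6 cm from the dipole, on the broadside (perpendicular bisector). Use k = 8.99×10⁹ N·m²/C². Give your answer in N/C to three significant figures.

E ≈ 1110 N/C

On the perpendicular bisector E = kp/r³ (half the axial value at the same distance).
E = (8.99×10⁹)(4.70×10⁻⁹) / (0.336)³ = 1114 N/C.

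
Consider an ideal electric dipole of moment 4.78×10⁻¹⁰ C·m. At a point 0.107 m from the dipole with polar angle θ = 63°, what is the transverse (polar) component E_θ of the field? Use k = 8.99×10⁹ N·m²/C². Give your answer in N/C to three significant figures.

E_θ ≈ 3130 N/C

For a dipole, E_θ = (kp sinθ)/r³.
kp/r³ = (8.99×10⁹)(4.78×10⁻¹⁰)/(0.107)³ = 3508 N/C.
E_θ = 3508·sin63° = 3125 N/C.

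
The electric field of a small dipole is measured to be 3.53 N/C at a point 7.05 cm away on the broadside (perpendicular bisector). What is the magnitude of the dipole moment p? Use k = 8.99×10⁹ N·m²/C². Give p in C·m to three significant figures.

In the equatorial plane E = kp/r³, so p = Er³/(k).
p = (3.53)·(0.0705)³ / (8.99×10⁹) = 1.376×10⁻¹³ C·m.

p ≈ 1.38×10⁻¹³ C·m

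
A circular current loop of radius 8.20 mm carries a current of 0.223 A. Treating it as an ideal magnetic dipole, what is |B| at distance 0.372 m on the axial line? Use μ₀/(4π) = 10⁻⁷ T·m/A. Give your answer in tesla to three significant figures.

Magnetic moment m = IA = Iπa² = (0.223)·π·(0.00820)² = 4.711×10⁻⁵ A·m².
On axis B = (μ₀/4π)·2m/r³.
B = 2·(10⁻⁷)·(4.711×10⁻⁵) / (0.372)³ = 1.830×10⁻¹⁰ T.

B ≈ 1.83×10⁻¹⁰ T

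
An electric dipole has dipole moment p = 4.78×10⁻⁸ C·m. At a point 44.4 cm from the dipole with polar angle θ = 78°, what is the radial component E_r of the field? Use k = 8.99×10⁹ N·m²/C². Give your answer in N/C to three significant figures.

For a dipole, E_r = (2kp cosθ)/r³.
kp/r³ = (8.99×10⁹)(4.78×10⁻⁸)/(0.444)³ = 4910 N/C.
E_r = 2·4910·cos78° = 2041 N/C.

E_r ≈ 2040 N/C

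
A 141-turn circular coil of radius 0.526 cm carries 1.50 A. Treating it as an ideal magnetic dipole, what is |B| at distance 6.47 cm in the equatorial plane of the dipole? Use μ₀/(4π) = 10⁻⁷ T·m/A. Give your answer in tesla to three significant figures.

m = NIA = NIπa² = 141·(1.50)·π·(0.00526)² = 0.01838 A·m².
In the equatorial plane B = (μ₀/4π)·m/r³ (half the axial value).
B = (10⁻⁷)·(0.01838) / (0.0647)³ = 6.786×10⁻⁶ T.

B ≈ 6.79×10⁻⁶ T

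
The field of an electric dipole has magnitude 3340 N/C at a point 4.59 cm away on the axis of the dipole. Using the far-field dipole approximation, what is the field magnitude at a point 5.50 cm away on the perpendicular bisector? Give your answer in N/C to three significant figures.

E ≈ 971 N/C

Dipole fields scale as 1/r³ in the far field.
The axial field is twice the equatorial field at the same r, so the geometry factor is 1/2.
E₂ = E₁ · (1/2) · (r₁/r₂)³ = 3340 · 0.5 · (4.59/5.50)³.
(r₁/r₂)³ = (0.8345)³ = 0.5812.
E₂ ≈ 970.7 N/C.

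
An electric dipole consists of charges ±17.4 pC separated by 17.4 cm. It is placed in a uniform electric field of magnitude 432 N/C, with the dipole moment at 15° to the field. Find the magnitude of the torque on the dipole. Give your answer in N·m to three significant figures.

Dipole moment p = qd = (1.74×10⁻¹¹ C)(0.174 m) = 3.028×10⁻¹² C·m.
Torque on an electric dipole: τ = pE sinθ.
τ = (3.028×10⁻¹²)(432)·sin15° = 3.386×10⁻¹⁰ N·m.

τ ≈ 3.39×10⁻¹⁰ N·m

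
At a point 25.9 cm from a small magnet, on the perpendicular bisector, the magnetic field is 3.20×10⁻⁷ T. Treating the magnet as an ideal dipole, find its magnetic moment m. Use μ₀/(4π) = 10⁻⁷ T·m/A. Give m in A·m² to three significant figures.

m ≈ 0.0556 A·m²

In the equatorial plane B = (μ₀/4π)·m/r³, so m = Br³·4π/(μ₀).
m = (3.20×10⁻⁷)·(0.259)³ / (10⁻⁷) = 0.05560 A·m².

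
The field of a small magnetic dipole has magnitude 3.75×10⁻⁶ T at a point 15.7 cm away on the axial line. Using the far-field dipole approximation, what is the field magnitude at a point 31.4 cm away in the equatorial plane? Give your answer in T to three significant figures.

B ≈ 2.34×10⁻⁷ T

Dipole fields scale as 1/r³ in the far field.
The axial field is twice the equatorial field at the same r, so the geometry factor is 1/2.
B₂ = B₁ · (1/2) · (r₁/r₂)³ = 3.75×10⁻⁶ · 0.5 · (15.7/31.4)³.
(r₁/r₂)³ = (0.5)³ = 0.125.
B₂ ≈ 2.344×10⁻⁷ T.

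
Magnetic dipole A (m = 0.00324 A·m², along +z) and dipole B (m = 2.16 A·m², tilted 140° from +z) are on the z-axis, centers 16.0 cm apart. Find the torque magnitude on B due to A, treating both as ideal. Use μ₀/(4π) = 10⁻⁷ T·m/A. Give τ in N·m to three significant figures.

τ ≈ 2.20×10⁻⁷ N·m

Dipole B is on the axis of dipole A, so B₁ there is axial: B₁ = (μ₀/4π)·2m₁/r³ along +z.
B₁ = 2(10⁻⁷)(0.00324)/(0.160)³ = 1.582×10⁻⁷ T.
τ = m₂ B₁ sinθ.
τ = (2.16)(1.582×10⁻⁷)·sin140° = 2.197×10⁻⁷ N·m.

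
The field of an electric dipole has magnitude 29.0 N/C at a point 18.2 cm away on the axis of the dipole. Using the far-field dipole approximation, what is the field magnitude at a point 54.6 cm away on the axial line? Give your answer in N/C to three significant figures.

Dipole fields scale as 1/r³ in the far field; the geometry is the same at both points.
E₂ = E₁ · (r₁/r₂)³ = 29.0 · (18.2/54.6)³.
(r₁/r₂)³ = (0.3333)³ = 0.03704.
E₂ ≈ 1.074 N/C.

E ≈ 1.07 N/C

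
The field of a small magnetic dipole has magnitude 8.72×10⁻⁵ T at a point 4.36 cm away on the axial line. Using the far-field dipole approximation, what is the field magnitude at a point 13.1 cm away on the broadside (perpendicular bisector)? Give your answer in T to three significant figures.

B ≈ 1.61×10⁻⁶ T

Dipole fields scale as 1/r³ in the far field.
The axial field is twice the equatorial field at the same r, so the geometry factor is 1/2.
B₂ = B₁ · (1/2) · (r₁/r₂)³ = 8.72×10⁻⁵ · 0.5 · (4.36/13.1)³.
(r₁/r₂)³ = (0.3328)³ = 0.03687.
B₂ ≈ 1.607×10⁻⁶ T.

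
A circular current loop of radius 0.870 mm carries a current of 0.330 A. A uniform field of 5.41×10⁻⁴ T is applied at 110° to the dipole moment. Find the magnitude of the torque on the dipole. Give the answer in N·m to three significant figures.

τ ≈ 3.99×10⁻¹⁰ N·m

Magnetic moment m = IA = Iπa² = (0.330)·π·(8.70×10⁻⁴)² = 7.847×10⁻⁷ A·m².
Torque on a magnetic dipole: τ = mB sinθ.
τ = (7.847×10⁻⁷)(5.41×10⁻⁴)·sin110° = 3.989×10⁻¹⁰ N·m.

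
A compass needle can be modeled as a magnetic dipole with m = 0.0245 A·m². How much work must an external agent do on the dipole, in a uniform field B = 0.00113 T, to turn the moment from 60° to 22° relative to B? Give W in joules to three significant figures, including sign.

W ≈ -1.18×10⁻⁵ J

W_ext = ΔU = −mB cosθ₂ + mB cosθ₁ = mB(cosθ₁ − cosθ₂).
W = (0.0245)(0.00113)·(cos60° − cos22°) = (2.768×10⁻⁵)·(-0.4272) = -1.183×10⁻⁵ J.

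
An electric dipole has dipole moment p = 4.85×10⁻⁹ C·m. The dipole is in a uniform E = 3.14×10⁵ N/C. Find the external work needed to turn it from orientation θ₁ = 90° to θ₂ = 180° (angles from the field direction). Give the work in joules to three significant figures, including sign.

W_ext = ΔU = U(θ₂) − U(θ₁) = −pE cosθ₂ − (−pE cosθ₁) = pE(cosθ₁ − cosθ₂).
W = (4.85×10⁻⁹)(3.14×10⁵)·(cos90° − cos180°) = (0.001523)·(+1.0000) = 0.001523 J.

W ≈ 0.00152 J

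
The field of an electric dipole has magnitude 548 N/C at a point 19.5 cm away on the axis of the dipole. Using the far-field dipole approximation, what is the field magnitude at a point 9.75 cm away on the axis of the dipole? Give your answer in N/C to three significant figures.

Dipole fields scale as 1/r³ in the far field; the geometry is the same at both points.
E₂ = E₁ · (r₁/r₂)³ = 548 · (19.5/9.75)³.
(r₁/r₂)³ = (2)³ = 8.
E₂ ≈ 4384 N/C.

E ≈ 4380 N/C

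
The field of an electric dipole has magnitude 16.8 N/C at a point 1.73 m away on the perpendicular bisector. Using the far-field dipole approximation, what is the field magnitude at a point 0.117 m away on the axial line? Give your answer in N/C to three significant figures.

E ≈ 1.09×10⁵ N/C

Dipole fields scale as 1/r³ in the far field.
The axial field is twice the equatorial field at the same r, so the geometry factor is 2/1.
E₂ = E₁ · (2/1) · (r₁/r₂)³ = 16.8 · 2 · (1.73/0.117)³.
(r₁/r₂)³ = (14.79)³ = 3233.
E₂ ≈ 1.086×10⁵ N/C.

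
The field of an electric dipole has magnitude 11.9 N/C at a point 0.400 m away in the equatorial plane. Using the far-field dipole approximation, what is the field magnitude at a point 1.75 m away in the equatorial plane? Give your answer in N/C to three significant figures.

E ≈ 0.142 N/C

Dipole fields scale as 1/r³ in the far field; the geometry is the same at both points.
E₂ = E₁ · (r₁/r₂)³ = 11.9 · (0.400/1.75)³.
(r₁/r₂)³ = (0.2286)³ = 0.01194.
E₂ ≈ 0.1421 N/C.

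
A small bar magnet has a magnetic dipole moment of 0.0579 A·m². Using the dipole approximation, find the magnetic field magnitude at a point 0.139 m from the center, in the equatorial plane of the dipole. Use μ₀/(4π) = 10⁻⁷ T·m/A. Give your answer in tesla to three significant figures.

In the equatorial plane B = (μ₀/4π)·m/r³ (half the axial value).
B = (10⁻⁷)·(0.0579) / (0.139)³ = 2.156×10⁻⁶ T.

B ≈ 2.16×10⁻⁶ T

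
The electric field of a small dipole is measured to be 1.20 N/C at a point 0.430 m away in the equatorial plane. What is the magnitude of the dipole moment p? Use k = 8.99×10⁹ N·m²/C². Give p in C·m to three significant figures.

p ≈ 1.06×10⁻¹¹ C·m

In the equatorial plane E = kp/r³, so p = Er³/(k).
p = (1.20)·(0.430)³ / (8.99×10⁹) = 1.061×10⁻¹¹ C·m.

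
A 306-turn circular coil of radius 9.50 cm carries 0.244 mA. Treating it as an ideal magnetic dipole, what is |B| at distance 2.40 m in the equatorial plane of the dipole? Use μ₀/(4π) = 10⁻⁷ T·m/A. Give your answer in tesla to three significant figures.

B ≈ 1.53×10⁻¹¹ T

m = NIA = NIπa² = 306·(2.44×10⁻⁴)·π·(0.0950)² = 0.002117 A·m².
In the equatorial plane B = (μ₀/4π)·m/r³ (half the axial value).
B = (10⁻⁷)·(0.002117) / (2.40)³ = 1.531×10⁻¹¹ T.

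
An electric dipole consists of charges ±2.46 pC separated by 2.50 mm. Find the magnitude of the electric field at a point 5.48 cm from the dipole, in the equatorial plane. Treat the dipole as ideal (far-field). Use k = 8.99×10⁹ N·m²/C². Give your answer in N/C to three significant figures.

E ≈ 0.336 N/C

Dipole moment p = qd = (2.46×10⁻¹² C)(0.00250 m) = 6.15×10⁻¹⁵ C·m.
On the perpendicular bisector E = kp/r³ (half the axial value at the same distance).
E = (8.99×10⁹)(6.15×10⁻¹⁵) / (0.0548)³ = 0.3360 N/C.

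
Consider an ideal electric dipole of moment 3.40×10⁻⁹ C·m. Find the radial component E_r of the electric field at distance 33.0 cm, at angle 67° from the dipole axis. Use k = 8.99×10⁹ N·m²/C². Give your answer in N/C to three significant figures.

E_r ≈ 665 N/C

For a dipole, E_r = (2kp cosθ)/r³.
kp/r³ = (8.99×10⁹)(3.40×10⁻⁹)/(0.330)³ = 850.5 N/C.
E_r = 2·850.5·cos67° = 664.7 N/C.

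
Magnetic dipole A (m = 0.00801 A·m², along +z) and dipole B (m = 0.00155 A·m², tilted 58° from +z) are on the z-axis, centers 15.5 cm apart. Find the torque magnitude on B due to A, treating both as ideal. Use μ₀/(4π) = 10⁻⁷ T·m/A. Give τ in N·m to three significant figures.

τ ≈ 5.65×10⁻¹⁰ N·m

Dipole B is on the axis of dipole A, so B₁ there is axial: B₁ = (μ₀/4π)·2m₁/r³ along +z.
B₁ = 2(10⁻⁷)(0.00801)/(0.155)³ = 4.302×10⁻⁷ T.
τ = m₂ B₁ sinθ.
τ = (0.00155)(4.302×10⁻⁷)·sin58° = 5.655×10⁻¹⁰ N·m.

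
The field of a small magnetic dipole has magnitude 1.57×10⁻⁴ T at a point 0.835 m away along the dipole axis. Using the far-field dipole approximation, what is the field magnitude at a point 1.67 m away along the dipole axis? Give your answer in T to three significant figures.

Dipole fields scale as 1/r³ in the far field; the geometry is the same at both points.
B₂ = B₁ · (r₁/r₂)³ = 1.57×10⁻⁴ · (0.835/1.67)³.
(r₁/r₂)³ = (0.5)³ = 0.125.
B₂ ≈ 1.962×10⁻⁵ T.

B ≈ 1.96×10⁻⁵ T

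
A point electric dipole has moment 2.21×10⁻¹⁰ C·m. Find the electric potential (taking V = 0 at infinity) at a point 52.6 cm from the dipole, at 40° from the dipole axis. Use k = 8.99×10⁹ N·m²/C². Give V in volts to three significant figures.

The dipole potential is V = kp cosθ / r².
V = (8.99×10⁹)(2.21×10⁻¹⁰)·cos40° / (0.526)² = 5.501 V.

V ≈ 5.50 V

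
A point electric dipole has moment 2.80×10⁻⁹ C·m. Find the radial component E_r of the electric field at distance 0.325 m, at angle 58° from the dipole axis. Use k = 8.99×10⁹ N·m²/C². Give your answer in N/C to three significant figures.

For a dipole, E_r = (2kp cosθ)/r³.
kp/r³ = (8.99×10⁹)(2.80×10⁻⁹)/(0.325)³ = 733.3 N/C.
E_r = 2·733.3·cos58° = 777.2 N/C.

E_r ≈ 777 N/C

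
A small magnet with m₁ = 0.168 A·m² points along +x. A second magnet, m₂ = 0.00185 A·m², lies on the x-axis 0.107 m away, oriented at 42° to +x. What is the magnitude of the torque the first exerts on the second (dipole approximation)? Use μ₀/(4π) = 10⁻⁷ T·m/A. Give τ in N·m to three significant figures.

Dipole B is on the axis of dipole A, so B₁ there is axial: B₁ = (μ₀/4π)·2m₁/r³ along +x.
B₁ = 2(10⁻⁷)(0.168)/(0.107)³ = 2.743×10⁻⁵ T.
τ = m₂ B₁ sinθ.
τ = (0.00185)(2.743×10⁻⁵)·sin42° = 3.395×10⁻⁸ N·m.

τ ≈ 3.40×10⁻⁸ N·m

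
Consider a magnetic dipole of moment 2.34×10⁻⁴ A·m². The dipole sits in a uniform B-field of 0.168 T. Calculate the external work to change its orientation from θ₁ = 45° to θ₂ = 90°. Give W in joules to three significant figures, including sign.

W ≈ 2.78×10⁻⁵ J

W_ext = ΔU = −mB cosθ₂ + mB cosθ₁ = mB(cosθ₁ − cosθ₂).
W = (2.34×10⁻⁴)(0.168)·(cos45° − cos90°) = (3.931×10⁻⁵)·(+0.7071) = 2.780×10⁻⁵ J.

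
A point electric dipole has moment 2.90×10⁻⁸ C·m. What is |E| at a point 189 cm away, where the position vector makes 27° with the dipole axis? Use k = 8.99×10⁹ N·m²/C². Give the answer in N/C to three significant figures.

E ≈ 71.0 N/C

At angle θ the dipole field magnitude is E = (kp/r³)·√(1 + 3cos²θ).
kp/r³ = (8.99×10⁹)(2.90×10⁻⁸) / (1.89)³ = 38.62 N/C.
√(1 + 3cos²27°) = √(1 + 3·0.7939) = √3.3817 ≈ 1.8389.
E ≈ 38.62 × 1.839 = 71.01 N/C.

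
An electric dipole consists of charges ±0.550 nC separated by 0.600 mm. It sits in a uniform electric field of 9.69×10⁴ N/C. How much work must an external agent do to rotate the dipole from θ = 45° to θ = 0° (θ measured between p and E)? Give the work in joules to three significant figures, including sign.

W ≈ -9.37×10⁻⁹ J

Dipole moment p = qd = (5.50×10⁻¹⁰ C)(6.00×10⁻⁴ m) = 3.30×10⁻¹³ C·m.
W_ext = ΔU = U(θ₂) − U(θ₁) = −pE cosθ₂ − (−pE cosθ₁) = pE(cosθ₁ − cosθ₂).
W = (3.30×10⁻¹³)(9.69×10⁴)·(cos45° − cos0°) = (3.198×10⁻⁸)·(-0.2929) = -9.366×10⁻⁹ J.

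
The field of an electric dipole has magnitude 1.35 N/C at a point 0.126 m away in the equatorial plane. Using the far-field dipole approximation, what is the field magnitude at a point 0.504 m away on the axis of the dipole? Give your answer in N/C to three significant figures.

E ≈ 0.0422 N/C

Dipole fields scale as 1/r³ in the far field.
The axial field is twice the equatorial field at the same r, so the geometry factor is 2/1.
E₂ = E₁ · (2/1) · (r₁/r₂)³ = 1.35 · 2 · (0.126/0.504)³.
(r₁/r₂)³ = (0.25)³ = 0.01562.
E₂ ≈ 0.04219 N/C.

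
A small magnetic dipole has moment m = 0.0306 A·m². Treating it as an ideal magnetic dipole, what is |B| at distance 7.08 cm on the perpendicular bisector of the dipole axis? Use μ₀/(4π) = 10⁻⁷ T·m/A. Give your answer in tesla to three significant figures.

In the equatorial plane B = (μ₀/4π)·m/r³ (half the axial value).
B = (10⁻⁷)·(0.0306) / (0.0708)³ = 8.622×10⁻⁶ T.

B ≈ 8.62×10⁻⁶ T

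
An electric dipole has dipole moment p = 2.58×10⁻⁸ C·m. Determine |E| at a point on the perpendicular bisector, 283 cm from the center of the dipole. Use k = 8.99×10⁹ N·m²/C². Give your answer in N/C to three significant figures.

In the equatorial plane E = kp/r³.
E = (8.99×10⁹)(2.58×10⁻⁸) / (2.83)³ = 10.23 N/C.

E ≈ 10.2 N/C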